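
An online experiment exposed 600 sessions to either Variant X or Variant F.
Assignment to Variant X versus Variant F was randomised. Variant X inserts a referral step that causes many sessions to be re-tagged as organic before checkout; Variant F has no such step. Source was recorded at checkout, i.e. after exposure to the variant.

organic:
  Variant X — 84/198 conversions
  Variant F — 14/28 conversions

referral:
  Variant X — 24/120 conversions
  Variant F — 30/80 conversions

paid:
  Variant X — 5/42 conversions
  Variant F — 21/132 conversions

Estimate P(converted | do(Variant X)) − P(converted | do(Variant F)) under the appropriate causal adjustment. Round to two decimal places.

+0.04

Variant F is higher inside every traffic source stratum but Variant X is higher in aggregate. Whether to stratify depends on how traffic source relates to the variant.
Because the variant influences traffic source, traffic source is a post-treatment mediator, not a confounder. Stratifying on it would bias the estimate; the causal effect is the crude pooled difference.
The causal difference is the pooled difference: 0.314 − 0.271 = +0.043.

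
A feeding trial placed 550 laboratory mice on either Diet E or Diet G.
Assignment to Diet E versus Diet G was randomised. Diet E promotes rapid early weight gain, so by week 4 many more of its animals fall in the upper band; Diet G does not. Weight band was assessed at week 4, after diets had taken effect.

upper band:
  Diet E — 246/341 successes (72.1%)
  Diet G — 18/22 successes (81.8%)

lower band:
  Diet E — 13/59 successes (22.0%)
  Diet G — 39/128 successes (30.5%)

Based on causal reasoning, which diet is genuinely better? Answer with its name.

Diet E

The distribution of week-4 weight band is itself part of what the diet does — it is an intermediate outcome. Holding it fixed would remove that part of the effect; the total effect is the pooled difference.
Pooled: Diet E 64.8% vs Diet G 38.0%; Diet E is higher overall.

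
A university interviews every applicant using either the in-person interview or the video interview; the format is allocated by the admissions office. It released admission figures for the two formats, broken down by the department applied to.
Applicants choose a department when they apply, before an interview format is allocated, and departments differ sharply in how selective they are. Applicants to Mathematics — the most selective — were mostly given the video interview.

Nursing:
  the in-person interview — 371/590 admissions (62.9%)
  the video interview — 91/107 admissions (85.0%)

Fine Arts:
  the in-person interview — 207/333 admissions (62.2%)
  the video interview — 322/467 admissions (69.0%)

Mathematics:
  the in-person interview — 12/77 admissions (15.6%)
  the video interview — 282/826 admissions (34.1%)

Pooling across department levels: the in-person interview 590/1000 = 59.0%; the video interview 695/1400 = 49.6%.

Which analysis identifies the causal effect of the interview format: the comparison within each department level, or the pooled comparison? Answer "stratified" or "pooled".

The department-specific comparison favours the video interview throughout, but the pooled figures favour the in-person interview. The question is whether to condition on department.
Department is set before the interview format has any effect — it is not caused by the interview format — and it independently drives the outcome. That makes it a confounder, so the causal comparison is within department levels.
Within each level — Nursing: 62.9% vs 85.0%; Fine Arts: 62.2% vs 69.0%; Mathematics: 15.6% vs 34.1% — the video interview is higher every time.

stratified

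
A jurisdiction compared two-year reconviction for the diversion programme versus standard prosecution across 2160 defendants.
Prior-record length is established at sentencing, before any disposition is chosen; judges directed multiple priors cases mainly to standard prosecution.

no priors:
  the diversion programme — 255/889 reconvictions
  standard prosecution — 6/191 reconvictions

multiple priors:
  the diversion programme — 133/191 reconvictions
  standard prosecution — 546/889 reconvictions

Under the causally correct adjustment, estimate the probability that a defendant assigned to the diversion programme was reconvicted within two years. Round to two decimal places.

0.49

Within every prior-record length level standard prosecution has the lower rate, yet pooled the diversion programme does — Simpson's reversal.
Prior-record length satisfies the back-door criterion: it is not a descendant of the disposition, and it blocks the spurious path from disposition to outcome. Adjusting for it (i.e., using the within-prior-record length rates) gives the causal effect.
Standardising the diversion programme to the population prior-record length mix: 0.500·255/889 + 0.500·133/191 = 0.492.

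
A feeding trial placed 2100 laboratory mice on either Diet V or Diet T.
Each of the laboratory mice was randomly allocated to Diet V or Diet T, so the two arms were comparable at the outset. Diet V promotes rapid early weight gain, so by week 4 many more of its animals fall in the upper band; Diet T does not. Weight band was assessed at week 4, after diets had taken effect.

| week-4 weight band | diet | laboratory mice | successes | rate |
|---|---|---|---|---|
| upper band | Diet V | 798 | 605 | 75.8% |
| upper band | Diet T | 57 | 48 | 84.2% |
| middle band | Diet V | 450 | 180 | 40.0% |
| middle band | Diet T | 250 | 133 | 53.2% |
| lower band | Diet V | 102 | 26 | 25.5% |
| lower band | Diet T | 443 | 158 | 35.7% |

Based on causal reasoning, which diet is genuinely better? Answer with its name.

Diet V

Within every week-4 weight band level Diet T has the higher rate, yet pooled Diet V does — Simpson's reversal.
Week-4 weight band is recorded after the diet and is itself shifted by it — it sits on the causal path from diet to outcome. Conditioning on a mediator would strip out part of the effect we want; the pooled comparison gives the total causal effect.
Pooled: Diet V 60.1% vs Diet T 45.2%; Diet V is higher overall.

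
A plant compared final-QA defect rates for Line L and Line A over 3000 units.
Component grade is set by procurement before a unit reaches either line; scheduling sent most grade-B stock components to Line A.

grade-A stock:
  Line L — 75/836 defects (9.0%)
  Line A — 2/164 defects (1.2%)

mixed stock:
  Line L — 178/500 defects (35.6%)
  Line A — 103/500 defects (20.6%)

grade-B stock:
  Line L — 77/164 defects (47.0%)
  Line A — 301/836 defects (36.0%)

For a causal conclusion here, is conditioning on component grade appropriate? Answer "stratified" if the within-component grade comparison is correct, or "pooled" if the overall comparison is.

stratified

The component grade-specific comparison favours Line A throughout, but the pooled figures favour Line L. The question is whether to condition on component grade.
Nothing the line does changes component grade; the imbalance is an allocation artefact. With component grade also predicting the outcome, the pooled figure is confounded, and the within-stratum comparison is the causal one.
Within each level — grade-A stock: 9.0% vs 1.2%; mixed stock: 35.6% vs 20.6%; grade-B stock: 47.0% vs 36.0% — Line A is lower every time.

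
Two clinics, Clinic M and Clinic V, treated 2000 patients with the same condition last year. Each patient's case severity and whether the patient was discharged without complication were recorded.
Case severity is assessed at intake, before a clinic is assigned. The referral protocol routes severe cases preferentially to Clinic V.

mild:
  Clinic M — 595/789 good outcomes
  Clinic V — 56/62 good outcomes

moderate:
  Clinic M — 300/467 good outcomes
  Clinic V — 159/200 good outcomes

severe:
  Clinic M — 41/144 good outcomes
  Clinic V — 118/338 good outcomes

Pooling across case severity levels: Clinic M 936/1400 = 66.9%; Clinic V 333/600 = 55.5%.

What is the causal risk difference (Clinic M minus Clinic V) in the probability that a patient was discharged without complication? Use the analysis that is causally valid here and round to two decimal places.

-0.13

The imbalance in case severity arose from how patients were allocated, not from anything the clinic did; and case severity independently affects the outcome. The pooled gap is confounded — condition on case severity.
Adjusting over the population distribution of case severity: 0.425·(0.754−0.903) + 0.334·(0.642−0.795) + 0.241·(0.285−0.349) = -0.130.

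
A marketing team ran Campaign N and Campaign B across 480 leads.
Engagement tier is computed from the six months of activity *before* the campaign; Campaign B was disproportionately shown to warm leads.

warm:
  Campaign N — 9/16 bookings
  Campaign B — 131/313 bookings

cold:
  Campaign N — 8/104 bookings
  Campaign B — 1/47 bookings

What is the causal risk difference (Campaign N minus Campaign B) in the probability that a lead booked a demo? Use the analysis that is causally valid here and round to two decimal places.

+0.12

Within every engagement tier level Campaign N has the higher rate, yet pooled Campaign B does — Simpson's reversal.
Here engagement tier is a common cause — it drives both which campaign a case falls under and the outcome. The crude comparison mixes populations; the stratum-specific rates are the causally relevant ones.
Adjusting over the population distribution of engagement tier: 0.685·(0.562−0.419) + 0.315·(0.077−0.021) = +0.116.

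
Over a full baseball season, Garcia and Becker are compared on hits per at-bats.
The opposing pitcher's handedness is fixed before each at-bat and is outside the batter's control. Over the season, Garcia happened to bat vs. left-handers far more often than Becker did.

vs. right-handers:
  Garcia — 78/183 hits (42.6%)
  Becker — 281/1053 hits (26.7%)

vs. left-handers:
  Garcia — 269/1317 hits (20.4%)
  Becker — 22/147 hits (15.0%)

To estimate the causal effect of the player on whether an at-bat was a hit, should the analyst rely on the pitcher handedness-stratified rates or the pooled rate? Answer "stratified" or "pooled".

stratified

The pitcher handedness-specific comparison favours Garcia throughout, but the pooled figures favour Becker. The question is whether to condition on pitcher handedness.
Pitcher handedness satisfies the back-door criterion: it is not a descendant of the player, and it blocks the spurious path from player to outcome. Adjusting for it (i.e., using the within-pitcher handedness rates) gives the causal effect.
Within each level — vs. right-handers: 42.6% vs 26.7%; vs. left-handers: 20.4% vs 15.0% — Garcia is higher every time.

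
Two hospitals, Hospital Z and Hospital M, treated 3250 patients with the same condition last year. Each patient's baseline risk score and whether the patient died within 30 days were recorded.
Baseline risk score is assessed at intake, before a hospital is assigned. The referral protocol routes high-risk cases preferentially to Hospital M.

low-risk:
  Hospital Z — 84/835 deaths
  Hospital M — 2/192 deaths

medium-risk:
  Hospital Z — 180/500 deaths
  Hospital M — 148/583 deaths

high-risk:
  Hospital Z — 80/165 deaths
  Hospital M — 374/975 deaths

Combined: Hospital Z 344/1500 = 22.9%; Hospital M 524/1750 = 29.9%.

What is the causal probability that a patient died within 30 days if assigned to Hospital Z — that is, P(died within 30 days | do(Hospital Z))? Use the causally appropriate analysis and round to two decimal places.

The stratified and pooled comparisons disagree (Hospital M wins within each baseline risk score; Hospital Z wins overall), so the answer turns on the causal role of baseline risk score.
Baseline risk score satisfies the back-door criterion: it is not a descendant of the hospital, and it blocks the spurious path from hospital to outcome. Adjusting for it (i.e., using the within-baseline risk score rates) gives the causal effect.
Standardising Hospital Z to the population baseline risk score mix: 0.316·84/835 + 0.333·180/500 + 0.351·80/165 = 0.322.

0.32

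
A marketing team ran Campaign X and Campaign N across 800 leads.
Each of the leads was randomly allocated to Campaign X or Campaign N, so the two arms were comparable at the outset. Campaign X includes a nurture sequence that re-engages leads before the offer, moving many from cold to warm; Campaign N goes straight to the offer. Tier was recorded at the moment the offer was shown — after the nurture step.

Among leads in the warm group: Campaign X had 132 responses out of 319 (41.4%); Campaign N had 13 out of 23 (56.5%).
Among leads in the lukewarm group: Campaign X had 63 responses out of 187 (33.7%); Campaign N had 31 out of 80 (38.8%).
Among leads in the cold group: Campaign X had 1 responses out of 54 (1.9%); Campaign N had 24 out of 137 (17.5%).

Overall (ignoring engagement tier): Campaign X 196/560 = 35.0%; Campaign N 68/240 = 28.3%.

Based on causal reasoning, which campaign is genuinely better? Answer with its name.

Campaign X

Engagement tier lies on the pathway campaign → engagement tier → outcome, so adjusting for it blocks the indirect effect. For the total causal effect of campaign, use the unadjusted pooled rates.
Pooled: Campaign X 35.0% vs Campaign N 28.3%; Campaign X is higher overall.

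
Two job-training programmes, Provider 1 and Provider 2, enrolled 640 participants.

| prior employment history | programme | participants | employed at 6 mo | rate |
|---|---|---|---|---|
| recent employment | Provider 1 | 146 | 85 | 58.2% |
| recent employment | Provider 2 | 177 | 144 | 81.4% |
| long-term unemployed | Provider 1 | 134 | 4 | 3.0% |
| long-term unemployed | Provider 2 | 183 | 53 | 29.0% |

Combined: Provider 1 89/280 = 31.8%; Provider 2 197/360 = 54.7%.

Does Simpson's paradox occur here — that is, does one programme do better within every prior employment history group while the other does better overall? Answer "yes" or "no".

Within each prior employment history level (recent employment 58.2% vs 81.4%; long-term unemployed 3.0% vs 29.0%), Provider 2 has the higher rate every time. Pooled: 31.8% vs 54.7% — Provider 2 has the higher rate overall. They agree.

no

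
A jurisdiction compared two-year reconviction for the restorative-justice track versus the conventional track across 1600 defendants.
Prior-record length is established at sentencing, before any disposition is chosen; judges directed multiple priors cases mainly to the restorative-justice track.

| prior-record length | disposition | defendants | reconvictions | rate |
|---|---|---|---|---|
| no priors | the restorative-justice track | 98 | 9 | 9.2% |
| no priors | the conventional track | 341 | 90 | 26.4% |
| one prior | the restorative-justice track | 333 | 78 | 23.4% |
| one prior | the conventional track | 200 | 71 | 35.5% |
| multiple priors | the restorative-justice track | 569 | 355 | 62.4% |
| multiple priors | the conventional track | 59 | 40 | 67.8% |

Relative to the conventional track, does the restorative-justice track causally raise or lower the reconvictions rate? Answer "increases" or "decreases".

decreases

The stratified and pooled comparisons disagree (the restorative-justice track wins within each prior-record length; the conventional track wins overall), so the answer turns on the causal role of prior-record length.
Prior-record length satisfies the back-door criterion: it is not a descendant of the disposition, and it blocks the spurious path from disposition to outcome. Adjusting for it (i.e., using the within-prior-record length rates) gives the causal effect.
Within each level — no priors: 9.2% vs 26.4%; one prior: 23.4% vs 35.5%; multiple priors: 62.4% vs 67.8% — the restorative-justice track is lower every time.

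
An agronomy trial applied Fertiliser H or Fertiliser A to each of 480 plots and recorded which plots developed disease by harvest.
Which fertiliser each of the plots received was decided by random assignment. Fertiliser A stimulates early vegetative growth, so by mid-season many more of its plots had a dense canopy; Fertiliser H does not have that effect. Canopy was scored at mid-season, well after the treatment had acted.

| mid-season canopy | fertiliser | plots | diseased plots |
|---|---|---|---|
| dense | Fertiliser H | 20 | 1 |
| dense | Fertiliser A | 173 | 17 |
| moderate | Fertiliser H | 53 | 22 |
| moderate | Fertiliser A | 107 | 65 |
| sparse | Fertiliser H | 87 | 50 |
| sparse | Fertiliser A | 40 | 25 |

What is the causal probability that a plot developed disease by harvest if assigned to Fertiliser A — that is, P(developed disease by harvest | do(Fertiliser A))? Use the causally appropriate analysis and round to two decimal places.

0.33

The mid-season canopy-specific comparison favours Fertiliser H throughout, but the pooled figures favour Fertiliser A. The question is whether to condition on mid-season canopy.
The distribution of mid-season canopy is itself part of what the fertiliser does — it is an intermediate outcome. Holding it fixed would remove that part of the effect; the total effect is the pooled difference.
So P(outcome | do(Fertiliser A)) is just the pooled rate for Fertiliser A: 107/320 = 0.334.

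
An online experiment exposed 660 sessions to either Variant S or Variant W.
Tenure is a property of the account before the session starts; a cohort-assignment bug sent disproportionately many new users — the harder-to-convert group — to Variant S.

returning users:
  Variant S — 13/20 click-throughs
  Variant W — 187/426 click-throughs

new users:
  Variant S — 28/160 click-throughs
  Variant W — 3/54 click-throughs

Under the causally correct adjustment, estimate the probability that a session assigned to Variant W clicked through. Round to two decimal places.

0.31

Within every user tenure level Variant S has the higher rate, yet pooled Variant W does — Simpson's reversal.
User tenure satisfies the back-door criterion: it is not a descendant of the variant, and it blocks the spurious path from variant to outcome. Adjusting for it (i.e., using the within-user tenure rates) gives the causal effect.
Standardising Variant W to the population user tenure mix: 0.676·187/426 + 0.324·3/54 = 0.315.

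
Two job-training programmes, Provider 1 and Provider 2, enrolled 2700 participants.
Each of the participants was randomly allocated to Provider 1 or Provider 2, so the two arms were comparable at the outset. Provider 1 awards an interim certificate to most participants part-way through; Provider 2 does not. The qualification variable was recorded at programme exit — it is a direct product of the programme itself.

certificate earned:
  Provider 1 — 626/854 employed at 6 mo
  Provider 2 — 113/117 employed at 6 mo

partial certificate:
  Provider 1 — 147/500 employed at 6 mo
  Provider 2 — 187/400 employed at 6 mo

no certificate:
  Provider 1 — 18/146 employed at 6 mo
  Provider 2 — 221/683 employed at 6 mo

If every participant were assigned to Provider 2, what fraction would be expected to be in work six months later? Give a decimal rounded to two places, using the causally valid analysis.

Qualification attained during the programme lies on the pathway programme → qualification attained during the programme → outcome, so adjusting for it blocks the indirect effect. For the total causal effect of programme, use the unadjusted pooled rates.
So P(outcome | do(Provider 2)) is just the pooled rate for Provider 2: 521/1200 = 0.434.

0.43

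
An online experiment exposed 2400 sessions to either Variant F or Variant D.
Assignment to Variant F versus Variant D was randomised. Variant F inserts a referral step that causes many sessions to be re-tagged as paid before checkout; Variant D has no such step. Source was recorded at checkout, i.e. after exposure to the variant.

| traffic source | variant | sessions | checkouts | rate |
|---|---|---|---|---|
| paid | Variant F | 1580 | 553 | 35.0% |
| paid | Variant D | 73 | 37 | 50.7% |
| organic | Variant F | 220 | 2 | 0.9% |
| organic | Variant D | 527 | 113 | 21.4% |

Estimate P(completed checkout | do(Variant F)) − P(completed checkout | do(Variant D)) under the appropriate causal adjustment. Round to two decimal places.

Because the variant influences traffic source, traffic source is a post-treatment mediator, not a confounder. Stratifying on it would bias the estimate; the causal effect is the crude pooled difference.
The causal difference is the pooled difference: 0.308 − 0.250 = +0.058.

+0.06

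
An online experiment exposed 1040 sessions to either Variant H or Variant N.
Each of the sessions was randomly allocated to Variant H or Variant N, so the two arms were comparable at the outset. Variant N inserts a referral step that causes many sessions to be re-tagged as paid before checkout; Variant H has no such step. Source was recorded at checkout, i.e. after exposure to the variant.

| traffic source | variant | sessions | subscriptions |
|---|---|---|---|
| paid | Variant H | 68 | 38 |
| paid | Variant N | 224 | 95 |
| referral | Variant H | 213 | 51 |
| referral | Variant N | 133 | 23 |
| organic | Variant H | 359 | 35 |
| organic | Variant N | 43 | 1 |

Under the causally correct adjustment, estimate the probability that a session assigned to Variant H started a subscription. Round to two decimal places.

Traffic source is recorded after the variant and is itself shifted by it — it sits on the causal path from variant to outcome. Conditioning on a mediator would strip out part of the effect we want; the pooled comparison gives the total causal effect.
So P(outcome | do(Variant H)) is just the pooled rate for Variant H: 124/640 = 0.194.

0.19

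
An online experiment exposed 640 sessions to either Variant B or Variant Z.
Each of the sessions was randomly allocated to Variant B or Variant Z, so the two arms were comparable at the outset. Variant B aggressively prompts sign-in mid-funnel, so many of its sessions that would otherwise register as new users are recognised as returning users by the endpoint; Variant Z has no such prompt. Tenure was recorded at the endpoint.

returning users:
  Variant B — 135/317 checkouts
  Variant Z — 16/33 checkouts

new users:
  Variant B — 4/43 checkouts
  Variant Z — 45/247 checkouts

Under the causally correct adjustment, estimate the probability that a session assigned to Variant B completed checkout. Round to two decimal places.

0.39

Variant Z is higher inside every user tenure stratum but Variant B is higher in aggregate. Whether to stratify depends on how user tenure relates to the variant.
User tenure is downstream of the variant. One should not condition on a consequence of treatment, so the overall rates are the right comparison.
So P(outcome | do(Variant B)) is just the pooled rate for Variant B: 139/360 = 0.386.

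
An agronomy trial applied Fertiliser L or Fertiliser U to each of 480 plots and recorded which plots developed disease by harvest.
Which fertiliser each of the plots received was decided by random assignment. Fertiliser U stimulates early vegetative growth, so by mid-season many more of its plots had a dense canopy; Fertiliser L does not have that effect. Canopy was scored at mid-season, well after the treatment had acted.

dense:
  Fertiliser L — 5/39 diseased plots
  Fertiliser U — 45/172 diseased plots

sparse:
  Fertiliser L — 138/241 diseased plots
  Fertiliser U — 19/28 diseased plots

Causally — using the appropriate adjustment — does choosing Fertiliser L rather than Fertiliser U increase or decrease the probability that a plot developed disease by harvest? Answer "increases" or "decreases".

The distribution of mid-season canopy is itself part of what the fertiliser does — it is an intermediate outcome. Holding it fixed would remove that part of the effect; the total effect is the pooled difference.
Pooled: Fertiliser L 51.1% vs Fertiliser U 32.0%; Fertiliser U is lower overall.

increases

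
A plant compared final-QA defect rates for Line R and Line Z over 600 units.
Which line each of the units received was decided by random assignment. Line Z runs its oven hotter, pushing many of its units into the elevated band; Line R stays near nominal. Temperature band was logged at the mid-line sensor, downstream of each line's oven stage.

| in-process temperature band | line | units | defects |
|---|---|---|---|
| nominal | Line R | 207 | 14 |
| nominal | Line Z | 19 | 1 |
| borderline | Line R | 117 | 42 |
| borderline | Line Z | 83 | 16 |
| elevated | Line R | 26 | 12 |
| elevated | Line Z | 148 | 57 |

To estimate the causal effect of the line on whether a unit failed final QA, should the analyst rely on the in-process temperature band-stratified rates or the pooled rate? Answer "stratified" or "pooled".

pooled

Line Z is lower inside every in-process temperature band stratum but Line R is lower in aggregate. Whether to stratify depends on how in-process temperature band relates to the line.
Because the line influences in-process temperature band, in-process temperature band is a post-treatment mediator, not a confounder. Stratifying on it would bias the estimate; the causal effect is the crude pooled difference.
Pooled: Line R 19.4% vs Line Z 29.6%; Line R is lower overall.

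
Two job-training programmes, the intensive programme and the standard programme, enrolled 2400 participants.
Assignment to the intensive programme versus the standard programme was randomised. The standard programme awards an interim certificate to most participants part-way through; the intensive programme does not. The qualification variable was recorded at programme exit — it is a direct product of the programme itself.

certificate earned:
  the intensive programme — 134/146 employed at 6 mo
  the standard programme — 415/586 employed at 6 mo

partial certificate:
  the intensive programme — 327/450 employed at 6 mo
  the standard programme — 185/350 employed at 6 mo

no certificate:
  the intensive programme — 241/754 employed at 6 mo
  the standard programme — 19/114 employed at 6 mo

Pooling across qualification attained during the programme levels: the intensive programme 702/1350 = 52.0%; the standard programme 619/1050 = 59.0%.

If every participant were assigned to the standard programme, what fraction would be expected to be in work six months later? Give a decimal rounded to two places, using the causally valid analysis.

0.59

Qualification attained during the programme lies on the pathway programme → qualification attained during the programme → outcome, so adjusting for it blocks the indirect effect. For the total causal effect of programme, use the unadjusted pooled rates.
So P(outcome | do(the standard programme)) is just the pooled rate for the standard programme: 619/1050 = 0.590.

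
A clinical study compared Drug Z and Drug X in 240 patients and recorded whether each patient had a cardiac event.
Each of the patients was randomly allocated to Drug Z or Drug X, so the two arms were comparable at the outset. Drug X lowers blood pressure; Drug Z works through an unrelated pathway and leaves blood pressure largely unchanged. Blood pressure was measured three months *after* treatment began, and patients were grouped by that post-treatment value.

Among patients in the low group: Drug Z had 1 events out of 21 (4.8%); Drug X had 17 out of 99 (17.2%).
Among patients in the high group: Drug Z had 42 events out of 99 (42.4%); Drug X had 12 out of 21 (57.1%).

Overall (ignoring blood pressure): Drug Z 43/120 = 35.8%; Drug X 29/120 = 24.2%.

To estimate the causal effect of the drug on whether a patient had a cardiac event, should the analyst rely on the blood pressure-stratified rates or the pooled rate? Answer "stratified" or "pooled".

Blood pressure lies on the pathway drug → blood pressure → outcome, so adjusting for it blocks the indirect effect. For the total causal effect of drug, use the unadjusted pooled rates.
Pooled: Drug Z 35.8% vs Drug X 24.2%; Drug X is lower overall.

pooled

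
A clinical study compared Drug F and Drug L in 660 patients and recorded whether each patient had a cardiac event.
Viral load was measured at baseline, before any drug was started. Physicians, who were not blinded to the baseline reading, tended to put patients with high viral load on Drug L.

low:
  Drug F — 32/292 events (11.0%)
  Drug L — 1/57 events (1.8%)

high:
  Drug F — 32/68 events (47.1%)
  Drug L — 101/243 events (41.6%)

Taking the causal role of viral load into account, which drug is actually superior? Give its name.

Drug L is lower inside every viral load stratum but Drug F is lower in aggregate. Whether to stratify depends on how viral load relates to the drug.
Here viral load is a common cause — it drives both which drug a case falls under and the outcome. The crude comparison mixes populations; the stratum-specific rates are the causally relevant ones.
Within each level — low: 11.0% vs 1.8%; high: 47.1% vs 41.6% — Drug L is lower every time.

Drug L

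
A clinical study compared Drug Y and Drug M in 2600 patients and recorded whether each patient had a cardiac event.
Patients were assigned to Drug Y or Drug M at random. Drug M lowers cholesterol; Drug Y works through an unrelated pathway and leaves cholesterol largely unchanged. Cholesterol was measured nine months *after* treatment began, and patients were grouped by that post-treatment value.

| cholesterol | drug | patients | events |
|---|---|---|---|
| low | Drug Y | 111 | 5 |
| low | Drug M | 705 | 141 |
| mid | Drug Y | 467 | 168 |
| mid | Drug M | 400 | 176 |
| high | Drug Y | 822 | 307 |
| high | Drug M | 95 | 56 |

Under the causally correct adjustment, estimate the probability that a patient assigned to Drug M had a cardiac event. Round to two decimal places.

0.31

The stratified and pooled comparisons disagree (Drug Y wins within each cholesterol; Drug M wins overall), so the answer turns on the causal role of cholesterol.
Cholesterol is recorded after the drug and is itself shifted by it — it sits on the causal path from drug to outcome. Conditioning on a mediator would strip out part of the effect we want; the pooled comparison gives the total causal effect.
So P(outcome | do(Drug M)) is just the pooled rate for Drug M: 373/1200 = 0.311.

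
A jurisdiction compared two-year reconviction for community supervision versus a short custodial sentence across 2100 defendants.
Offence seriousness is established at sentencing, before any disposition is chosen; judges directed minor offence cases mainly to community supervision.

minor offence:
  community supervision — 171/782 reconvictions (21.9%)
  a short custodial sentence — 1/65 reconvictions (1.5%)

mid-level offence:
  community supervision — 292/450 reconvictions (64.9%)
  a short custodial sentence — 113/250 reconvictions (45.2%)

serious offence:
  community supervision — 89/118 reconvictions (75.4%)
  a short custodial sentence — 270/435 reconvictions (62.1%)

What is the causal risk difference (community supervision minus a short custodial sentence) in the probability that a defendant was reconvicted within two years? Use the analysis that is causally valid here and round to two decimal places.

Offence seriousness is set before the disposition has any effect — it is not caused by the disposition — and it independently drives the outcome. That makes it a confounder, so the causal comparison is within offence seriousness levels.
Adjusting over the population distribution of offence seriousness: 0.403·(0.219−0.015) + 0.333·(0.649−0.452) + 0.263·(0.754−0.621) = +0.183.

+0.18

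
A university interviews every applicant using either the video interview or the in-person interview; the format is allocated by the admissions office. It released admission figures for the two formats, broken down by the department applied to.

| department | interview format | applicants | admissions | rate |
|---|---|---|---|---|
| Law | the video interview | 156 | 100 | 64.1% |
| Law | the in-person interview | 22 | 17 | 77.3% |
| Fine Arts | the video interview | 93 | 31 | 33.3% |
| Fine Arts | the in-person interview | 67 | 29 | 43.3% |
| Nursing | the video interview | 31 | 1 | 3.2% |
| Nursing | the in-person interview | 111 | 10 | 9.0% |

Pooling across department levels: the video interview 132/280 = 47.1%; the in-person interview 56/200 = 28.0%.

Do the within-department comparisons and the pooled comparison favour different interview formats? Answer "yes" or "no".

yes

Within each department level (Law 64.1% vs 77.3%; Fine Arts 33.3% vs 43.3%; Nursing 3.2% vs 9.0%), the in-person interview has the higher rate every time. Pooled: 47.1% vs 28.0% — the video interview has the higher rate overall. The two comparisons disagree.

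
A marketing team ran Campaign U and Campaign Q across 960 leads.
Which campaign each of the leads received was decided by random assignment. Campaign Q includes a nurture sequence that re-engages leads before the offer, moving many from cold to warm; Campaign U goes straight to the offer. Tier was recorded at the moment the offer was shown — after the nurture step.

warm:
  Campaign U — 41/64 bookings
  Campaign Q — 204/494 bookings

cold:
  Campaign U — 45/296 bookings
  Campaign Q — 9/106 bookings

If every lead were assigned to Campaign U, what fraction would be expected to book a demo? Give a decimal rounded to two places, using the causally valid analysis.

The engagement tier-specific comparison favours Campaign U throughout, but the pooled figures favour Campaign Q. The question is whether to condition on engagement tier.
Engagement tier is recorded after the campaign and is itself shifted by it — it sits on the causal path from campaign to outcome. Conditioning on a mediator would strip out part of the effect we want; the pooled comparison gives the total causal effect.
So P(outcome | do(Campaign U)) is just the pooled rate for Campaign U: 86/360 = 0.239.

0.24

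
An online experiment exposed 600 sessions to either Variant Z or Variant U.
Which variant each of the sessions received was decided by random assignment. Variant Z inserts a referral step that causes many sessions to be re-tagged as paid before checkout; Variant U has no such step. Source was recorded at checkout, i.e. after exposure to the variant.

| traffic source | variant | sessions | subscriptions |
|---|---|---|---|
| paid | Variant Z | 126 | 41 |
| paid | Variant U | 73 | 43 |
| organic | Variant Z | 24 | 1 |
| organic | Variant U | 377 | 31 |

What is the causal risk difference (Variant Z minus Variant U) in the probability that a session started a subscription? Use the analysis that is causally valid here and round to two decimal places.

The distribution of traffic source is itself part of what the variant does — it is an intermediate outcome. Holding it fixed would remove that part of the effect; the total effect is the pooled difference.
The causal difference is the pooled difference: 0.280 − 0.164 = +0.116.

+0.12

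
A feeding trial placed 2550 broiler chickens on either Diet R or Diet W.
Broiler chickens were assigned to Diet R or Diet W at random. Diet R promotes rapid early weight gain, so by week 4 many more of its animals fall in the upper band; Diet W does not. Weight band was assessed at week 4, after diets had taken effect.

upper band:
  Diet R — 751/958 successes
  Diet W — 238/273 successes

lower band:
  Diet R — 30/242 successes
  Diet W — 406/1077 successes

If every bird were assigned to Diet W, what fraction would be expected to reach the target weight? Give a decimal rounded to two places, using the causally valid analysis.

0.48

Because the diet influences week-4 weight band, week-4 weight band is a post-treatment mediator, not a confounder. Stratifying on it would bias the estimate; the causal effect is the crude pooled difference.
So P(outcome | do(Diet W)) is just the pooled rate for Diet W: 644/1350 = 0.477.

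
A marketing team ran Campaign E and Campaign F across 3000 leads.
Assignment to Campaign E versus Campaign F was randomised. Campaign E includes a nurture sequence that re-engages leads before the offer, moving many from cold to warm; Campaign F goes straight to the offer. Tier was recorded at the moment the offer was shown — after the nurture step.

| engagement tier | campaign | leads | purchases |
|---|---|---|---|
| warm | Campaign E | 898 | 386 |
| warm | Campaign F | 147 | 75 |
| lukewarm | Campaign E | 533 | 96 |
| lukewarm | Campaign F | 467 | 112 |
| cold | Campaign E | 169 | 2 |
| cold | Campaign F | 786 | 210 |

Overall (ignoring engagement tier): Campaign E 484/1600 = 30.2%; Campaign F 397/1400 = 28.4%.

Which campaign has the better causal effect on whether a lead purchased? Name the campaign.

The stratified and pooled comparisons disagree (Campaign F wins within each engagement tier; Campaign E wins overall), so the answer turns on the causal role of engagement tier.
The distribution of engagement tier is itself part of what the campaign does — it is an intermediate outcome. Holding it fixed would remove that part of the effect; the total effect is the pooled difference.
Pooled: Campaign E 30.2% vs Campaign F 28.4%; Campaign E is higher overall.

Campaign E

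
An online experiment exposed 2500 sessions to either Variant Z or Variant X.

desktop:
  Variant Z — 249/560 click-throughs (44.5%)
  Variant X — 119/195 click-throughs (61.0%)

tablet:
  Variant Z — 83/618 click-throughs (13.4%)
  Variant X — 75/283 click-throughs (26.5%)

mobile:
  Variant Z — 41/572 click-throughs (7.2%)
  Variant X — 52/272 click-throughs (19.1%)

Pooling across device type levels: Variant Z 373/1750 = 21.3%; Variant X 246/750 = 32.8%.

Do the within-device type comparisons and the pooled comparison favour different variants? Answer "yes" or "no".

no

Within each device type level (desktop 44.5% vs 61.0%; tablet 13.4% vs 26.5%; mobile 7.2% vs 19.1%), Variant X has the higher rate every time. Pooled: 21.3% vs 32.8% — Variant X has the higher rate overall. They agree.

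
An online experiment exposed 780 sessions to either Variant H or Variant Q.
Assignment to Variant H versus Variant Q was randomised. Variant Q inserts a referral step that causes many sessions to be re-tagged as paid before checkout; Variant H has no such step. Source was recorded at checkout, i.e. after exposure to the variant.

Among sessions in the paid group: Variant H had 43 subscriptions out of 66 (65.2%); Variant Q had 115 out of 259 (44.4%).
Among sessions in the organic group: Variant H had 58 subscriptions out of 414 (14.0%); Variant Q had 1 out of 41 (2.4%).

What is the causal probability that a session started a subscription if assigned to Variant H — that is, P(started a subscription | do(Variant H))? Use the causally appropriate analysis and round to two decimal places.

Variant H is higher inside every traffic source stratum but Variant Q is higher in aggregate. Whether to stratify depends on how traffic source relates to the variant.
Traffic source here is a post-treatment variable shaped by the variant; conditioning on it would introduce bias rather than remove it. The overall comparison is the causal one.
So P(outcome | do(Variant H)) is just the pooled rate for Variant H: 101/480 = 0.210.

0.21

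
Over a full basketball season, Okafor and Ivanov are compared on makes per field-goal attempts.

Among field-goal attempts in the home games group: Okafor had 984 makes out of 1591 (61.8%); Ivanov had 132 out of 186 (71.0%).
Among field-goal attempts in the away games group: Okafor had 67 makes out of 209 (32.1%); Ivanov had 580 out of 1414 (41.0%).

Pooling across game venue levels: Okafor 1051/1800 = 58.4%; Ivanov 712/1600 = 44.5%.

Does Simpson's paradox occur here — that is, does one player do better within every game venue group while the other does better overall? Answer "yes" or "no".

Within each game venue level (home games 61.8% vs 71.0%; away games 32.1% vs 41.0%), Ivanov has the higher rate every time. Pooled: 58.4% vs 44.5% — Okafor has the higher rate overall. The two comparisons disagree.

yes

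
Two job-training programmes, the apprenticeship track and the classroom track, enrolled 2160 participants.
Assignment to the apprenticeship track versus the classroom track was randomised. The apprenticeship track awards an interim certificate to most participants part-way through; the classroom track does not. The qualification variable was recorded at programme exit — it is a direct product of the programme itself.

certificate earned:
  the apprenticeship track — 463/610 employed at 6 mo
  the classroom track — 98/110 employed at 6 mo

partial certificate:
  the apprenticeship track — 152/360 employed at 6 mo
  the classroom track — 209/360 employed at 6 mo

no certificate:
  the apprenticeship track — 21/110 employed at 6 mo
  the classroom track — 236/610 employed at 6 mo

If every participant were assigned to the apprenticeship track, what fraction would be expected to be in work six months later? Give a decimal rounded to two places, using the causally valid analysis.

0.59

Qualification attained during the programme is downstream of the programme. One should not condition on a consequence of treatment, so the overall rates are the right comparison.
So P(outcome | do(the apprenticeship track)) is just the pooled rate for the apprenticeship track: 636/1080 = 0.589.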